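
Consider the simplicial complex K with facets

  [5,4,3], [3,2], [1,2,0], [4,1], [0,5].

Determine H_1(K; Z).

H_1 ≅ Z^2.

Fix the vertex order 0 < 1 < 2 < 3 < 4 < 5 and write every simplex with vertices in increasing order. Then dim K = 2 and the simplices of K are:

  0-simplices (6): [0], [1], [2], [3], [4], [5]
  1-simplices (9): [0,1], [0,2], [0,5], [1,2], [1,4], [2,3], [3,4], [3,5], [4,5]
  2-simplices (2): [0,1,2], [3,4,5]

so the chain groups are C_0 ≅ Z^6, C_1 ≅ Z^9, C_2 ≅ Z^2.

∂_1: C_1 → C_0 maps an edge to its endpoints' difference, ∂[p,q] = q − p. For instance
  ∂[3,5] = [5] − [3].
The resulting 6×9 matrix has rank 5, and its Smith normal form has invariant factors (1,1,1,1,1).

The boundary map ∂_2: C_2 → C_1 acts by ∂[p,q,r] = [q,r] − [p,r] + [p,q]. For instance
  ∂[0,1,2] = [1,2] − [0,2] + [0,1],
  ∂[3,4,5] = [4,5] − [3,5] + [3,4].
The resulting 9×2 matrix has rank 2, and its Smith normal form has invariant factors (1,1).

Computing H_k = (kernel of ∂_k) / (image of ∂_{k+1}):

  H_1: rank ker ∂_1 − rank ∂_2 = (9 − 5) − 2 = 2, and the invariant factors of ∂_2 are all 1, so H_1 ≅ Z^2.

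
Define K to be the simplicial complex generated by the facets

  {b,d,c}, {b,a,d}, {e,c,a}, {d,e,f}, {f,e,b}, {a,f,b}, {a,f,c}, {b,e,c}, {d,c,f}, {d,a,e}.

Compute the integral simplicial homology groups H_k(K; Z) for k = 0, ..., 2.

H_0 ≅ Z,  H_1 ≅ Z/2,  H_2 = 0.

We work with the vertex ordering a < b < c < d < e < f. The simplices of K, each written with vertices in increasing order, are:

  0-simplices (6): a, b, c, d, e, f
  1-simplices (15): ab, ac, ad, ae, af, bc, bd, be, bf, cd, ce, cf, de, df, ef
  2-simplices (10): abd, abf, ace, acf, ade, bcd, bce, bef, cdf, def

so the chain groups are C_0 ≅ Z^6, C_1 ≅ Z^15, C_2 ≅ Z^10.

The boundary map ∂_1: C_1 → C_0 sends each edge [p,q] (with p < q) to q − p. For instance
  ∂af = f − a.
The 6×15 boundary matrix has rank 5 and Smith normal form diag(1,1,1,1,1).

The boundary map ∂_2: C_2 → C_1 acts by ∂[p,q,r] = [q,r] − [p,r] + [p,q]. For instance
  ∂def = ef − df + de,
  ∂ade = de − ae + ad.
The resulting 15×10 matrix has rank 10, and its Smith normal form has invariant factors (1,1,1,1,1,1,1,1,1,2).

From H_k ≅ ker(∂_k) / im(∂_{k+1}) we obtain:

  H_0: rank C_0 − rank ∂_1 = 6 − 5 = 1, and the invariant factors of ∂_1 are all 1, so H_0 ≅ Z.
  H_1: rank ker ∂_1 − rank ∂_2 = (15 − 5) − 10 = 0, and ∂_2 has invariant factor 2 > 1, so H_1 ≅ Z/2.
  H_2: rank ker ∂_2 − rank ∂_3 = (10 − 10) − 0 = 0, and there is no ∂_3, so H_2 ≅ 0.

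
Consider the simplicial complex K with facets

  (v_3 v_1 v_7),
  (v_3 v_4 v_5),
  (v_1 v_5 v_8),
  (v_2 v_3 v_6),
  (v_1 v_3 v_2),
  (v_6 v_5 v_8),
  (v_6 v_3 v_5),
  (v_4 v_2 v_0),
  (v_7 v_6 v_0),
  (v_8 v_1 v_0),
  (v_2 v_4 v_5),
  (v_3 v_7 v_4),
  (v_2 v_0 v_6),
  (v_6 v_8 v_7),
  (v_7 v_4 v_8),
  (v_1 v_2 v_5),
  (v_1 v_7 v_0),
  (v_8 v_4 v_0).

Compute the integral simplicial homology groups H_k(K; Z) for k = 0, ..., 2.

H_0 = Z,  H_1 = Z × Z/2,  H_2 = 0.

Order the vertices as v_0 < v_1 < v_2 < v_3 < v_4 < v_5 < v_6 < v_7 < v_8. Listing each simplex with vertices in this order, K has dimension 2 with simplices:

  0-simplices (9): [v_0], [v_1], [v_2], [v_3], [v_4], [v_5], [v_6], [v_7], [v_8]
  1-simplices (27): (27 of them)
  2-simplices (18): (18 of them)

so the chain groups are C_0 ≅ Z^9, C_1 ≅ Z^27, C_2 ≅ Z^18.

∂_1: C_1 → C_0 is given by ∂[p,q] = [q] − [p].
As a 9×27 matrix over Z this has rank 8, with invariant factors (1,1,1,1,1,1,1,1).

Boundary ∂_2: C_2 → C_1 acts by ∂[p,q,r] = [q,r] − [p,r] + [p,q]. For instance
  ∂[v_0,v_6,v_7] = [v_6,v_7] − [v_0,v_7] + [v_0,v_6],
  ∂[v_1,v_2,v_3] = [v_2,v_3] − [v_1,v_3] + [v_1,v_2].
The 27×18 boundary matrix has rank 18 and Smith normal form diag(1,1,1,1,1,1,1,1,1,1,1,1,1,1,1,1,1,2).

Computing H_k = (kernel of ∂_k) / (image of ∂_{k+1}):

  H_0: rank C_0 − rank ∂_1 = 9 − 8 = 1, and the invariant factors of ∂_1 are all 1, so H_0 = Z.
  H_1: rank ker ∂_1 − rank ∂_2 = (27 − 8) − 18 = 1, and ∂_2 has invariant factor 2 > 1, so H_1 = Z × Z/2.
  H_2: rank ker ∂_2 − rank ∂_3 = (18 − 18) − 0 = 0, and there is no ∂_3, so H_2 = 0.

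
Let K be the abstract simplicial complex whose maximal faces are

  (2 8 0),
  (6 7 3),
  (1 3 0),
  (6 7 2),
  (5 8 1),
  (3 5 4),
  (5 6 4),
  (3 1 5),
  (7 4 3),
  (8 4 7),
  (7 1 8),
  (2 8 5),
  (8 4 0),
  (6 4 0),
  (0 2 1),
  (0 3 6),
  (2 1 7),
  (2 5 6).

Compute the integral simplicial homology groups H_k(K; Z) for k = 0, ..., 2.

H_0 = Z,  H_1 = Z ⊕ Z/2Z,  H_2 = 0.

K has 9 vertices, 27 edges, 18 triangles.
rank ∂_0 = 0, rank ∂_1 = 8 ⇒ b_0 = 9 − 0 − 8 = 1; all invariant factors of ∂_1 are 1 so no torsion. So H_0 ≅ Z.
rank ∂_1 = 8, rank ∂_2 = 18 ⇒ b_1 = 27 − 8 − 18 = 1; ∂_2 has invariant factor(s) [2] giving torsion. So H_1 ≅ Z ⊕ Z/2Z.
rank ∂_2 = 18, rank ∂_3 = 0 ⇒ b_2 = 18 − 18 − 0 = 0. So H_2 ≅ 0.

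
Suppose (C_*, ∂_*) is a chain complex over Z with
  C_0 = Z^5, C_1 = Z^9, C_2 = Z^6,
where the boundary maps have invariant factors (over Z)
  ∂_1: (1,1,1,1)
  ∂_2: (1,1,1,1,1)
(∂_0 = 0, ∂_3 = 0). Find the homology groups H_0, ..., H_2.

H_0 ≅ Z,  H_1 = 0,  H_2 ≅ Z.

H_0: b_0 = 5 − 0 − 4 = 1; torsion from ∂_1 factors > 1: none. So H_0 ≅ Z.
H_1: b_1 = 9 − 4 − 5 = 0; torsion from ∂_2 factors > 1: none. So H_1 ≅ 0.
H_2: b_2 = 6 − 5 − 0 = 1; torsion from ∂_3 factors > 1: none. So H_2 ≅ Z.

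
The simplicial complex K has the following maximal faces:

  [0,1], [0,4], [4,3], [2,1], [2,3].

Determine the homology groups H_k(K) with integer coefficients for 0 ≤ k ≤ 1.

K has 5 vertices, 5 edges.
rank ∂_0 = 0, rank ∂_1 = 4 ⇒ b_0 = 5 − 0 − 4 = 1; all invariant factors of ∂_1 are 1 so no torsion. So H_0 = Z.
rank ∂_1 = 4, rank ∂_2 = 0 ⇒ b_1 = 5 − 4 − 0 = 1. So H_1 = Z.

H_0 ≅ Z,  H_1 ≅ Z.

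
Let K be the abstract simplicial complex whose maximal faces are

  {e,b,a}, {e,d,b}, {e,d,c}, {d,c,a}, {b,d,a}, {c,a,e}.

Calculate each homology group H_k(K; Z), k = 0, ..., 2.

K has 5 vertices, 9 edges, 6 triangles.
rank ∂_0 = 0, rank ∂_1 = 4 ⇒ b_0 = 5 − 0 − 4 = 1; all invariant factors of ∂_1 are 1 so no torsion. So H_0 = Z.
rank ∂_1 = 4, rank ∂_2 = 5 ⇒ b_1 = 9 − 4 − 5 = 0; all invariant factors of ∂_2 are 1 so no torsion. So H_1 = 0.
rank ∂_2 = 5, rank ∂_3 = 0 ⇒ b_2 = 6 − 5 − 0 = 1. So H_2 = Z.

H_0 ≅ Z,  H_1 = 0,  H_2 ≅ Z.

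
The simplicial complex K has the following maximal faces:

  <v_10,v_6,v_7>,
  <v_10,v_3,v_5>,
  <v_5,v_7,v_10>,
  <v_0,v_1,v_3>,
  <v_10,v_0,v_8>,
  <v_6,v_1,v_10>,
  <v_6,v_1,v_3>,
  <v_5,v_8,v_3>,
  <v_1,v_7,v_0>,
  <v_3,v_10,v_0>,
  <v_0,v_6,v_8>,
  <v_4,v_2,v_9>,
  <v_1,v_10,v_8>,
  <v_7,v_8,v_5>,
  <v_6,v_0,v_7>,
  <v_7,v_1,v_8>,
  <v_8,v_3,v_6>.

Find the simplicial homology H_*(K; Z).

H_0 = Z^2,  H_1 = Z^2,  H_2 = Z.

Fix the vertex order v_0 < v_1 < v_2 < v_3 < v_4 < v_5 < v_6 < v_7 < v_8 < v_9 < v_10 and write every simplex with vertices in increasing order. Then dim K = 2 and the simplices of K are:

  0-simplices (11): [v_0], [v_1], [v_2], [v_3], [v_4], [v_5], [v_6], [v_7], [v_8], [v_9], [v_10]
  1-simplices (27): (27 of them)
  2-simplices (17): (17 of them)

so the chain groups are C_0 ≅ Z^11, C_1 ≅ Z^27, C_2 ≅ Z^17.

∂_1: C_1 → C_0 sends each edge [p,q] (with p < q) to q − p.
The resulting 11×27 matrix has rank 9, and its Smith normal form has invariant factors (1,1,1,1,1,1,1,1,1).

Boundary ∂_2: C_2 → C_1 sends each 2-simplex [p,q,r] to [q,r] − [p,r] + [p,q]. For instance
  ∂[v_0,v_1,v_7] = [v_1,v_7] − [v_0,v_7] + [v_0,v_1],
  ∂[v_0,v_6,v_7] = [v_6,v_7] − [v_0,v_7] + [v_0,v_6].
The resulting 27×17 matrix has rank 16, and its Smith normal form has invariant factors (1,1,1,1,1,1,1,1,1,1,1,1,1,1,1,1).

From H_k ≅ ker(∂_k) / im(∂_{k+1}) we obtain:

  H_0: rank C_0 − rank ∂_1 = 11 − 9 = 2, and the invariant factors of ∂_1 are all 1, so H_0 = Z^2.
  H_1: rank ker ∂_1 − rank ∂_2 = (27 − 9) − 16 = 2, and the invariant factors of ∂_2 are all 1, so H_1 = Z^2.
  H_2: rank ker ∂_2 − rank ∂_3 = (17 − 16) − 0 = 1, and there is no ∂_3, so H_2 = Z.

As a check, the Euler characteristic is 11 − 27 + 17 = 1, which agrees with 2 − 2 + 1 = 1.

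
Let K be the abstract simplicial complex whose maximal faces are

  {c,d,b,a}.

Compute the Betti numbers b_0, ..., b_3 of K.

b_0 = 1, b_1 = 0, b_2 = 0, b_3 = 0.

Take the total order a < b < c < d on the vertex set. Then K (dimension 3) consists of the simplices:

  0-simplices (4): a, b, c, d
  1-simplices (6): ab, ac, ad, bc, bd, cd
  2-simplices (4): abc, abd, acd, bcd
  3-simplices (1): abcd

giving chain groups C_0 ≅ Z^4, C_1 ≅ Z^6, C_2 ≅ Z^4, C_3 ≅ Z^1.

Boundary ∂_1: C_1 → C_0 is given by ∂[p,q] = [q] − [p]. For instance
  ∂bd = d − b.
The resulting 4×6 matrix has rank 3, and its Smith normal form has invariant factors (1,1,1).

The boundary map ∂_2: C_2 → C_1 maps a triangle to the signed sum of its edges. For instance
  ∂abd = bd − ad + ab,
  ∂acd = cd − ad + ac.
As a 6×4 matrix over Z this has rank 3, with invariant factors (1,1,1).

The boundary map ∂_3: C_3 → C_2 sends each 3-simplex σ to the alternating sum Σ_i (−1)^i (σ with its i-th vertex removed). For instance
  ∂abcd = bcd − acd + abd − abc.
The resulting 4×1 matrix has rank 1, and its Smith normal form has invariant factors (1).

Now H_k = ker ∂_k / im ∂_{k+1}, so:

  H_0: rank C_0 − rank ∂_1 = 4 − 3 = 1, and the invariant factors of ∂_1 are all 1, so H_0 = Z.
  H_1: rank ker ∂_1 − rank ∂_2 = (6 − 3) − 3 = 0, and the invariant factors of ∂_2 are all 1, so H_1 = 0.
  H_2: rank ker ∂_2 − rank ∂_3 = (4 − 3) − 1 = 0, and the invariant factors of ∂_3 are all 1, so H_2 = 0.
  H_3: rank ker ∂_3 − rank ∂_4 = (1 − 1) − 0 = 0, and there is no ∂_4, so H_3 = 0.

As a check, the Euler characteristic is 4 − 6 + 4 − 1 = 1, which agrees with 1 − 0 + 0 − 0 = 1.

Hence the Betti numbers are b_0 = 1, b_1 = 0, b_2 = 0, b_3 = 0.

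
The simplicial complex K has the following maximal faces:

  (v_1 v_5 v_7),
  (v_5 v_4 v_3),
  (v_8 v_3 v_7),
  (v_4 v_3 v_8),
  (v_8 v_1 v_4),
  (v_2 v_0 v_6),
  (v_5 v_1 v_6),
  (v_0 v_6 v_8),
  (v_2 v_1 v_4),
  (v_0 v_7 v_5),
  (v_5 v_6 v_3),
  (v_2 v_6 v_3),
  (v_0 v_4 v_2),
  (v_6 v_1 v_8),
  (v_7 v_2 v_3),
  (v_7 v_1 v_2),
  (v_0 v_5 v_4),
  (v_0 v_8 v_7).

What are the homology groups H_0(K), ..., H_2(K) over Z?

K has 9 vertices, 27 edges, 18 triangles.
rank ∂_0 = 0, rank ∂_1 = 8 ⇒ b_0 = 9 − 0 − 8 = 1; all invariant factors of ∂_1 are 1 so no torsion. So H_0 ≅ Z.
rank ∂_1 = 8, rank ∂_2 = 17 ⇒ b_1 = 27 − 8 − 17 = 2; all invariant factors of ∂_2 are 1 so no torsion. So H_1 ≅ Z^2.
rank ∂_2 = 17, rank ∂_3 = 0 ⇒ b_2 = 18 − 17 − 0 = 1. So H_2 ≅ Z.

H_0 ≅ Z,  H_1 ≅ Z^2,  H_2 ≅ Z.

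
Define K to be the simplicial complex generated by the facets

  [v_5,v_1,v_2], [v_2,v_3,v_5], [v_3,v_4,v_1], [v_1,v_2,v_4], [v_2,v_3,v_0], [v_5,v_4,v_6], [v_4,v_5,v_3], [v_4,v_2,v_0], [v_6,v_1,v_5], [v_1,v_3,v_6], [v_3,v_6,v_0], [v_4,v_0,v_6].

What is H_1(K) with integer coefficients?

We work with the vertex ordering v_0 < v_1 < v_2 < v_3 < v_4 < v_5 < v_6. The simplices of K, each written with vertices in increasing order, are:

  0-simplices (7): [v_0], [v_1], [v_2], [v_3], [v_4], [v_5], [v_6]
  1-simplices (18): (18 of them)
  2-simplices (12): (12 of them)

so the chain groups are C_0 ≅ Z^7, C_1 ≅ Z^18, C_2 ≅ Z^12.

The boundary map ∂_1: C_1 → C_0 is given by ∂[p,q] = [q] − [p].
As a 7×18 matrix over Z this has rank 6, with invariant factors (1,1,1,1,1,1).

The boundary map ∂_2: C_2 → C_1 acts by ∂[p,q,r] = [q,r] − [p,r] + [p,q]. For instance
  ∂[v_0,v_3,v_6] = [v_3,v_6] − [v_0,v_6] + [v_0,v_3],
  ∂[v_0,v_2,v_4] = [v_2,v_4] − [v_0,v_4] + [v_0,v_2].
This gives a 18×12 integer matrix of rank 12; reducing to Smith normal form yields diagonal entries (1,1,1,1,1,1,1,1,1,1,1,2).

From H_k ≅ ker(∂_k) / im(∂_{k+1}) we obtain:

  H_1: rank ker ∂_1 − rank ∂_2 = (18 − 6) − 12 = 0, and ∂_2 has invariant factor 2 > 1, so H_1 ≅ Z/2.

(K is a triangulation of the real projective plane RP^2.)

H_1 = Z/2.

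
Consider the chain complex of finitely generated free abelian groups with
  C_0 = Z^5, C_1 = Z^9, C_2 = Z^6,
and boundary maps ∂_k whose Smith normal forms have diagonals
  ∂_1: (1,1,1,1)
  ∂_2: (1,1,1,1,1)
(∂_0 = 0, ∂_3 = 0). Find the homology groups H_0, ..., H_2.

H_0: b_0 = 5 − 0 − 4 = 1; torsion from ∂_1 factors > 1: none. So H_0 ≅ Z.
H_1: b_1 = 9 − 4 − 5 = 0; torsion from ∂_2 factors > 1: none. So H_1 ≅ 0.
H_2: b_2 = 6 − 5 − 0 = 1; torsion from ∂_3 factors > 1: none. So H_2 ≅ Z.

H_0 ≅ Z,  H_1 = 0,  H_2 ≅ Z.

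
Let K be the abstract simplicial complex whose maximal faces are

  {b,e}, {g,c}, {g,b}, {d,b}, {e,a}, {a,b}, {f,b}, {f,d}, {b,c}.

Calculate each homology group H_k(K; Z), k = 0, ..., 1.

Fix the vertex order a < b < c < d < e < f < g and write every simplex with vertices in increasing order. Then dim K = 1 and the simplices of K are:

  0-simplices (7): a, b, c, d, e, f, g
  1-simplices (9): ab, ae, bc, bd, be, bf, bg, cg, df

giving chain groups C_0 ≅ Z^7, C_1 ≅ Z^9.

Boundary ∂_1: C_1 → C_0 maps an edge to its endpoints' difference, ∂[p,q] = q − p. For instance
  ∂cg = g − c.
The 7×9 boundary matrix has rank 6 and Smith normal form diag(1,1,1,1,1,1).

Now H_k = ker ∂_k / im ∂_{k+1}, so:

  H_0: rank C_0 − rank ∂_1 = 7 − 6 = 1, and the invariant factors of ∂_1 are all 1, so H_0 = Z.
  H_1: rank ker ∂_1 − rank ∂_2 = (9 − 6) − 0 = 3, and there is no ∂_2, so H_1 = Z^3.

H_0 ≅ Z,  H_1 ≅ Z^3.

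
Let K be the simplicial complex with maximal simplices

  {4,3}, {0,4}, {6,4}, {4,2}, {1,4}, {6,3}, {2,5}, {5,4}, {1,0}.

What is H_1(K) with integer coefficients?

Fix the vertex order 0 < 1 < 2 < 3 < 4 < 5 < 6 and write every simplex with vertices in increasing order. Then dim K = 1 and the simplices of K are:

  0-simplices (7): [0], [1], [2], [3], [4], [5], [6]
  1-simplices (9): [0,1], [0,4], [1,4], [2,4], [2,5], [3,4], [3,6], [4,5], [4,6]

so the chain groups are C_0 ≅ Z^7, C_1 ≅ Z^9.

The boundary map ∂_1: C_1 → C_0 maps an edge to its endpoints' difference, ∂[p,q] = q − p. For instance
  ∂[2,5] = [5] − [2].
This gives a 7×9 integer matrix of rank 6; reducing to Smith normal form yields diagonal entries (1,1,1,1,1,1).

Now H_k = ker ∂_k / im ∂_{k+1}, so:

  H_1: rank ker ∂_1 − rank ∂_2 = (9 − 6) − 0 = 3, and there is no ∂_2, so H_1 = Z^3.

(K is a triangulation of a wedge of 3 circles.)

H_1 = Z^3.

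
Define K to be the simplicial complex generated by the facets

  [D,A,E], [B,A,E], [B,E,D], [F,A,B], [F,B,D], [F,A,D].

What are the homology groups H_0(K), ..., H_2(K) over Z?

Take the total order A < B < D < E < F on the vertex set. Then K (dimension 2) consists of the simplices:

  0-simplices (5): A, B, D, E, F
  1-simplices (9): AB, AD, AE, AF, BD, BE, BF, DE, DF
  2-simplices (6): ABE, ABF, ADE, ADF, BDE, BDF

Hence C_0 ≅ Z^5, C_1 ≅ Z^9, C_2 ≅ Z^6.

Boundary ∂_1: C_1 → C_0 maps an edge to its endpoints' difference, ∂[p,q] = q − p. For instance
  ∂DE = E − D.
This gives a 5×9 integer matrix of rank 4; reducing to Smith normal form yields diagonal entries (1,1,1,1).

Boundary ∂_2: C_2 → C_1 acts by ∂[p,q,r] = [q,r] − [p,r] + [p,q]. For instance
  ∂BDF = DF − BF + BD,
  ∂ADF = DF − AF + AD.
This gives a 9×6 integer matrix of rank 5; reducing to Smith normal form yields diagonal entries (1,1,1,1,1).

Reading off H_k = ker ∂_k / im ∂_{k+1}:

  H_0: rank C_0 − rank ∂_1 = 5 − 4 = 1, and the invariant factors of ∂_1 are all 1, so H_0 ≅ Z.
  H_1: rank ker ∂_1 − rank ∂_2 = (9 − 4) − 5 = 0, and the invariant factors of ∂_2 are all 1, so H_1 ≅ 0.
  H_2: rank ker ∂_2 − rank ∂_3 = (6 − 5) − 0 = 1, and there is no ∂_3, so H_2 ≅ Z.

(K is a triangulation of the 2-sphere S^2.)

H_0 = Z,  H_1 = 0,  H_2 = Z.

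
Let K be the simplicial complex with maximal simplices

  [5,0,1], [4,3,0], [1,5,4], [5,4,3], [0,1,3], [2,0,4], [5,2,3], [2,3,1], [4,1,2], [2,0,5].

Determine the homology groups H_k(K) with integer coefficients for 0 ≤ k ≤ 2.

H_0 = Z,  H_1 = Z/2Z,  H_2 = 0.

Fix the vertex order 0 < 1 < 2 < 3 < 4 < 5 and write every simplex with vertices in increasing order. Then dim K = 2 and the simplices of K are:

  0-simplices (6): [0], [1], [2], [3], [4], [5]
  1-simplices (15): [0,1], [0,2], [0,3], [0,4], [0,5], [1,2], [1,3], [1,4], [1,5], [2,3], [2,4], [2,5], [3,4], [3,5], [4,5]
  2-simplices (10): [0,1,3], [0,1,5], [0,2,4], [0,2,5], [0,3,4], [1,2,3], [1,2,4], [1,4,5], [2,3,5], [3,4,5]

Hence C_0 ≅ Z^6, C_1 ≅ Z^15, C_2 ≅ Z^10.

The boundary map ∂_1: C_1 → C_0 is given by ∂[p,q] = [q] − [p]. For instance
  ∂[0,5] = [5] − [0].
The resulting 6×15 matrix has rank 5, and its Smith normal form has invariant factors (1,1,1,1,1).

The boundary map ∂_2: C_2 → C_1 acts by ∂[p,q,r] = [q,r] − [p,r] + [p,q]. For instance
  ∂[1,2,3] = [2,3] − [1,3] + [1,2],
  ∂[0,2,5] = [2,5] − [0,5] + [0,2].
The resulting 15×10 matrix has rank 10, and its Smith normal form has invariant factors (1,1,1,1,1,1,1,1,1,2).

Now H_k = ker ∂_k / im ∂_{k+1}, so:

  H_0: rank C_0 − rank ∂_1 = 6 − 5 = 1, and the invariant factors of ∂_1 are all 1, so H_0 ≅ Z.
  H_1: rank ker ∂_1 − rank ∂_2 = (15 − 5) − 10 = 0, and ∂_2 has invariant factor 2 > 1, so H_1 ≅ Z/2Z.
  H_2: rank ker ∂_2 − rank ∂_3 = (10 − 10) − 0 = 0, and there is no ∂_3, so H_2 ≅ 0.

(K is a triangulation of the real projective plane RP^2.)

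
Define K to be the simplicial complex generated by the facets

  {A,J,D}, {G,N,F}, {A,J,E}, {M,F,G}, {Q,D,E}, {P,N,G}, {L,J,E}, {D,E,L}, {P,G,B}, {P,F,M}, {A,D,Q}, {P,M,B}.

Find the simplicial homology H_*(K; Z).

H_0 = Z^2,  H_1 = Z^2,  H_2 = 0.

Order the vertices as A < B < D < E < F < G < J < L < M < N < P < Q. Listing each simplex with vertices in this order, K has dimension 2 with simplices:

  0-simplices (12): A, B, D, E, F, G, J, L, M, N, P, Q
  1-simplices (24): AD, AE, AJ, AQ, BG, BM, BP, DE, DJ, DL, DQ, EJ, EL, EQ, FG, FM, FN, FP, GM, GN, GP, JL, MP, NP
  2-simplices (12): ADJ, ADQ, AEJ, BGP, BMP, DEL, DEQ, EJL, FGM, FGN, FMP, GNP

Hence C_0 ≅ Z^12, C_1 ≅ Z^24, C_2 ≅ Z^12.

The boundary map ∂_1: C_1 → C_0 maps an edge to its endpoints' difference, ∂[p,q] = q − p.
This gives a 12×24 integer matrix of rank 10; reducing to Smith normal form yields diagonal entries (1,1,1,1,1,1,1,1,1,1).

The boundary map ∂_2: C_2 → C_1 sends each 2-simplex [p,q,r] to [q,r] − [p,r] + [p,q]. For instance
  ∂GNP = NP − GP + GN,
  ∂FMP = MP − FP + FM.
The resulting 24×12 matrix has rank 12, and its Smith normal form has invariant factors (1,1,1,1,1,1,1,1,1,1,1,1).

Now H_k = ker ∂_k / im ∂_{k+1}, so:

  H_0: rank C_0 − rank ∂_1 = 12 − 10 = 2, and the invariant factors of ∂_1 are all 1, so H_0 ≅ Z^2.
  H_1: rank ker ∂_1 − rank ∂_2 = (24 − 10) − 12 = 2, and the invariant factors of ∂_2 are all 1, so H_1 ≅ Z^2.
  H_2: rank ker ∂_2 − rank ∂_3 = (12 − 12) − 0 = 0, and there is no ∂_3, so H_2 ≅ 0.

(K is a triangulation of the disjoint union of the cylinder S^1 x I and the cylinder S^1 x I.)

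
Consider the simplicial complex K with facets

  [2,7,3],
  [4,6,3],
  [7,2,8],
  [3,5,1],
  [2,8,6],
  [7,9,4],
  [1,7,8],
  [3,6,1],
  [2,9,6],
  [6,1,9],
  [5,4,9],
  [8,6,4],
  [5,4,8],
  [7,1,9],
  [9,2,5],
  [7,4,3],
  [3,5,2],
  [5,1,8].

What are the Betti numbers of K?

b_0 = 1, b_1 = 2, b_2 = 1.

K has 9 vertices, 27 edges, 18 triangles.
rank ∂_0 = 0, rank ∂_1 = 8 ⇒ b_0 = 9 − 0 − 8 = 1; all invariant factors of ∂_1 are 1 so no torsion. So H_0 = Z.
rank ∂_1 = 8, rank ∂_2 = 17 ⇒ b_1 = 27 − 8 − 17 = 2; all invariant factors of ∂_2 are 1 so no torsion. So H_1 = Z^2.
rank ∂_2 = 17, rank ∂_3 = 0 ⇒ b_2 = 18 − 17 − 0 = 1. So H_2 = Z.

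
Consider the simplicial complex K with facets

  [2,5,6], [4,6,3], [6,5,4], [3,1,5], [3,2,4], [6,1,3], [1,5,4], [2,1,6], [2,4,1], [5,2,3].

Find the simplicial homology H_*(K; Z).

H_0 ≅ Z,  H_1 ≅ Z/2,  H_2 = 0.

Fix the vertex order 1 < 2 < 3 < 4 < 5 < 6 and write every simplex with vertices in increasing order. Then dim K = 2 and the simplices of K are:

  0-simplices (6): [1], [2], [3], [4], [5], [6]
  1-simplices (15): [1,2], [1,3], [1,4], [1,5], [1,6], [2,3], [2,4], [2,5], [2,6], [3,4], [3,5], [3,6], [4,5], [4,6], [5,6]
  2-simplices (10): [1,2,4], [1,2,6], [1,3,5], [1,3,6], [1,4,5], [2,3,4], [2,3,5], [2,5,6], [3,4,6], [4,5,6]

Hence C_0 ≅ Z^6, C_1 ≅ Z^15, C_2 ≅ Z^10.

Boundary ∂_1: C_1 → C_0 maps an edge to its endpoints' difference, ∂[p,q] = q − p.
This gives a 6×15 integer matrix of rank 5; reducing to Smith normal form yields diagonal entries (1,1,1,1,1).

Boundary ∂_2: C_2 → C_1 maps a triangle to the signed sum of its edges. For instance
  ∂[2,3,4] = [3,4] − [2,4] + [2,3],
  ∂[1,2,6] = [2,6] − [1,6] + [1,2].
The 15×10 boundary matrix has rank 10 and Smith normal form diag(1,1,1,1,1,1,1,1,1,2).

Reading off H_k = ker ∂_k / im ∂_{k+1}:

  H_0: rank C_0 − rank ∂_1 = 6 − 5 = 1, and the invariant factors of ∂_1 are all 1, so H_0 ≅ Z.
  H_1: rank ker ∂_1 − rank ∂_2 = (15 − 5) − 10 = 0, and ∂_2 has invariant factor 2 > 1, so H_1 ≅ Z/2.
  H_2: rank ker ∂_2 − rank ∂_3 = (10 − 10) − 0 = 0, and there is no ∂_3, so H_2 ≅ 0.

(K is a triangulation of the real projective plane RP^2.)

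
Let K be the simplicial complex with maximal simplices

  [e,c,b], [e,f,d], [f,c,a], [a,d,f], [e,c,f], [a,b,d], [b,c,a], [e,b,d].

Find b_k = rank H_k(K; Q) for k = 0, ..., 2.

b_0 = 1, b_1 = 0, b_2 = 1.

Fix the vertex order a < b < c < d < e < f and write every simplex with vertices in increasing order. Then dim K = 2 and the simplices of K are:

  0-simplices (6): a, b, c, d, e, f
  1-simplices (12): ab, ac, ad, af, bc, bd, be, ce, cf, de, df, ef
  2-simplices (8): abc, abd, acf, adf, bce, bde, cef, def

giving chain groups C_0 ≅ Z^6, C_1 ≅ Z^12, C_2 ≅ Z^8.

∂_1: C_1 → C_0 is given by ∂[p,q] = [q] − [p]. For instance
  ∂af = f − a.
The 6×12 boundary matrix has rank 5 and Smith normal form diag(1,1,1,1,1).

∂_2: C_2 → C_1 maps a triangle to the signed sum of its edges. For instance
  ∂adf = df − af + ad,
  ∂acf = cf − af + ac.
This gives a 12×8 integer matrix of rank 7; reducing to Smith normal form yields diagonal entries (1,1,1,1,1,1,1).

Now H_k = ker ∂_k / im ∂_{k+1}, so:

  H_0: rank C_0 − rank ∂_1 = 6 − 5 = 1, and the invariant factors of ∂_1 are all 1, so H_0 = Z.
  H_1: rank ker ∂_1 − rank ∂_2 = (12 − 5) − 7 = 0, and the invariant factors of ∂_2 are all 1, so H_1 = 0.
  H_2: rank ker ∂_2 − rank ∂_3 = (8 − 7) − 0 = 1, and there is no ∂_3, so H_2 = Z.

As a check, the Euler characteristic is 6 − 12 + 8 = 2, which agrees with 1 − 0 + 1 = 2.

Hence the Betti numbers are b_0 = 1, b_1 = 0, b_2 = 1.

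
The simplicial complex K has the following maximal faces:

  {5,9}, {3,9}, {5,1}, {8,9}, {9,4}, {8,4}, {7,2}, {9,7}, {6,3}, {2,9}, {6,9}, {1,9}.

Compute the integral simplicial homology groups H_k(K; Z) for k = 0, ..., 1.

H_0 ≅ Z,  H_1 ≅ Z^4.

Take the total order 1 < 2 < 3 < 4 < 5 < 6 < 7 < 8 < 9 on the vertex set. Then K (dimension 1) consists of the simplices:

  0-simplices (9): [1], [2], [3], [4], [5], [6], [7], [8], [9]
  1-simplices (12): [1,5], [1,9], [2,7], [2,9], [3,6], [3,9], [4,8], [4,9], [5,9], [6,9], [7,9], [8,9]

so the chain groups are C_0 ≅ Z^9, C_1 ≅ Z^12.

The boundary map ∂_1: C_1 → C_0 sends each edge [p,q] (with p < q) to q − p.
This gives a 9×12 integer matrix of rank 8; reducing to Smith normal form yields diagonal entries (1,1,1,1,1,1,1,1).

Now H_k = ker ∂_k / im ∂_{k+1}, so:

  H_0: rank C_0 − rank ∂_1 = 9 − 8 = 1, and the invariant factors of ∂_1 are all 1, so H_0 = Z.
  H_1: rank ker ∂_1 − rank ∂_2 = (12 − 8) − 0 = 4, and there is no ∂_2, so H_1 = Z^4.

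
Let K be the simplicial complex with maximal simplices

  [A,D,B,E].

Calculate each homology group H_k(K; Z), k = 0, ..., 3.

H_0 ≅ Z,  H_1 = 0,  H_2 = 0,  H_3 = 0.

Fix the vertex order A < B < D < E and write every simplex with vertices in increasing order. Then dim K = 3 and the simplices of K are:

  0-simplices (4): A, B, D, E
  1-simplices (6): AB, AD, AE, BD, BE, DE
  2-simplices (4): ABD, ABE, ADE, BDE
  3-simplices (1): ABDE

Hence C_0 ≅ Z^4, C_1 ≅ Z^6, C_2 ≅ Z^4, C_3 ≅ Z^1.

∂_1: C_1 → C_0 sends each edge [p,q] (with p < q) to q − p.
The resulting 4×6 matrix has rank 3, and its Smith normal form has invariant factors (1,1,1).

Boundary ∂_2: C_2 → C_1 acts by ∂[p,q,r] = [q,r] − [p,r] + [p,q]. For instance
  ∂ABE = BE − AE + AB,
  ∂BDE = DE − BE + BD.
The 6×4 boundary matrix has rank 3 and Smith normal form diag(1,1,1).

Boundary ∂_3: C_3 → C_2 sends each 3-simplex σ to the alternating sum Σ_i (−1)^i (σ with its i-th vertex removed). For instance
  ∂ABDE = BDE − ADE + ABE − ABD.
The 4×1 boundary matrix has rank 1 and Smith normal form diag(1).

From H_k ≅ ker(∂_k) / im(∂_{k+1}) we obtain:

  H_0: rank C_0 − rank ∂_1 = 4 − 3 = 1, and the invariant factors of ∂_1 are all 1, so H_0 = Z.
  H_1: rank ker ∂_1 − rank ∂_2 = (6 − 3) − 3 = 0, and the invariant factors of ∂_2 are all 1, so H_1 = 0.
  H_2: rank ker ∂_2 − rank ∂_3 = (4 − 3) − 1 = 0, and the invariant factors of ∂_3 are all 1, so H_2 = 0.
  H_3: rank ker ∂_3 − rank ∂_4 = (1 − 1) − 0 = 0, and there is no ∂_4, so H_3 = 0.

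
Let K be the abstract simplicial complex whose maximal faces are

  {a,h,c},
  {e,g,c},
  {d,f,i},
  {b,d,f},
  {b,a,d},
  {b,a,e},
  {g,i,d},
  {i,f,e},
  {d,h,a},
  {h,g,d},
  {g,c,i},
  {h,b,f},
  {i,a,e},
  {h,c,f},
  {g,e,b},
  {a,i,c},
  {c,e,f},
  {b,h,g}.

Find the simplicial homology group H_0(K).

H_0 ≅ Z.

We work with the vertex ordering a < b < c < d < e < f < g < h < i. The simplices of K, each written with vertices in increasing order, are:

  0-simplices (9): a, b, c, d, e, f, g, h, i
  1-simplices (27): ab, ac, ad, ae, ah, ai, bd, be, bf, bg, bh, ce, cf, cg, ch, ci, df, dg, dh, di, ef, eg, ei, fh, fi, gh, gi
  2-simplices (18): abd, abe, ach, aci, adh, aei, bdf, beg, bfh, bgh, cef, ceg, cfh, cgi, dfi, dgh, dgi, efi

so the chain groups are C_0 ≅ Z^9, C_1 ≅ Z^27, C_2 ≅ Z^18.

The boundary map ∂_1: C_1 → C_0 maps an edge to its endpoints' difference, ∂[p,q] = q − p. For instance
  ∂gi = i − g.
The resulting 9×27 matrix has rank 8, and its Smith normal form has invariant factors (1,1,1,1,1,1,1,1).

Boundary ∂_2: C_2 → C_1 sends each 2-simplex [p,q,r] to [q,r] − [p,r] + [p,q]. For instance
  ∂bfh = fh − bh + bf,
  ∂bgh = gh − bh + bg.
The 27×18 boundary matrix has rank 18 and Smith normal form diag(1,1,1,1,1,1,1,1,1,1,1,1,1,1,1,1,1,2).

Now H_k = ker ∂_k / im ∂_{k+1}, so:

  H_0: rank C_0 − rank ∂_1 = 9 − 8 = 1, and the invariant factors of ∂_1 are all 1, so H_0 ≅ Z.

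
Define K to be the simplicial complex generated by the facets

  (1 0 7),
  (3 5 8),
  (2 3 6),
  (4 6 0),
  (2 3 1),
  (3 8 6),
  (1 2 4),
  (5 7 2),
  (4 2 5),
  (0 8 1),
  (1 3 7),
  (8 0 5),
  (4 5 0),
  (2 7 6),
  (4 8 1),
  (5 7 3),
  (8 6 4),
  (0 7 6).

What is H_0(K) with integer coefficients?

H_0 ≅ Z.

K has 9 vertices, 27 edges, 18 triangles.
rank ∂_0 = 0, rank ∂_1 = 8 ⇒ b_0 = 9 − 0 − 8 = 1; all invariant factors of ∂_1 are 1 so no torsion. So H_0 ≅ Z.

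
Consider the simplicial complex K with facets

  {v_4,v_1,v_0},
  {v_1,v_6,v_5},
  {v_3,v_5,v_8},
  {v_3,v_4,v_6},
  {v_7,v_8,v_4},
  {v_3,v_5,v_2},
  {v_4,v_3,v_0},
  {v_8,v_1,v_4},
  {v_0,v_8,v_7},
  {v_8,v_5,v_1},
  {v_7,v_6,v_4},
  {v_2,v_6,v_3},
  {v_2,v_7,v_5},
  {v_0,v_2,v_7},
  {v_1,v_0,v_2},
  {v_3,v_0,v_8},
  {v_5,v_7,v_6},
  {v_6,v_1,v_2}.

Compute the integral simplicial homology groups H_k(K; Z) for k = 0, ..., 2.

We work with the vertex ordering v_0 < v_1 < v_2 < v_3 < v_4 < v_5 < v_6 < v_7 < v_8. The simplices of K, each written with vertices in increasing order, are:

  0-simplices (9): [v_0], [v_1], [v_2], [v_3], [v_4], [v_5], [v_6], [v_7], [v_8]
  1-simplices (27): (27 of them)
  2-simplices (18): (18 of them)

so the chain groups are C_0 ≅ Z^9, C_1 ≅ Z^27, C_2 ≅ Z^18.

∂_1: C_1 → C_0 is given by ∂[p,q] = [q] − [p].
The resulting 9×27 matrix has rank 8, and its Smith normal form has invariant factors (1,1,1,1,1,1,1,1).

∂_2: C_2 → C_1 acts by ∂[p,q,r] = [q,r] − [p,r] + [p,q]. For instance
  ∂[v_0,v_3,v_4] = [v_3,v_4] − [v_0,v_4] + [v_0,v_3],
  ∂[v_5,v_6,v_7] = [v_6,v_7] − [v_5,v_7] + [v_5,v_6].
This gives a 27×18 integer matrix of rank 18; reducing to Smith normal form yields diagonal entries (1,1,1,1,1,1,1,1,1,1,1,1,1,1,1,1,1,2).

Now H_k = ker ∂_k / im ∂_{k+1}, so:

  H_0: rank C_0 − rank ∂_1 = 9 − 8 = 1, and the invariant factors of ∂_1 are all 1, so H_0 ≅ Z.
  H_1: rank ker ∂_1 − rank ∂_2 = (27 − 8) − 18 = 1, and ∂_2 has invariant factor 2 > 1, so H_1 ≅ Z × Z/2.
  H_2: rank ker ∂_2 − rank ∂_3 = (18 − 18) − 0 = 0, and there is no ∂_3, so H_2 ≅ 0.

(K is a triangulation of the Klein bottle.)

H_0 = Z,  H_1 = Z × Z/2,  H_2 = 0.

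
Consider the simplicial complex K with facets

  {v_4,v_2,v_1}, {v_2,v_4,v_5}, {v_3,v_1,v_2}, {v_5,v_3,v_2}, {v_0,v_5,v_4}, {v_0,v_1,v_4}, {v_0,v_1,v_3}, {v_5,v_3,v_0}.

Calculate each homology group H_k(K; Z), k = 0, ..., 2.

H_0 = Z,  H_1 = 0,  H_2 = Z.

K has 6 vertices, 12 edges, 8 triangles.
rank ∂_0 = 0, rank ∂_1 = 5 ⇒ b_0 = 6 − 0 − 5 = 1; all invariant factors of ∂_1 are 1 so no torsion. So H_0 = Z.
rank ∂_1 = 5, rank ∂_2 = 7 ⇒ b_1 = 12 − 5 − 7 = 0; all invariant factors of ∂_2 are 1 so no torsion. So H_1 = 0.
rank ∂_2 = 7, rank ∂_3 = 0 ⇒ b_2 = 8 − 7 − 0 = 1. So H_2 = Z.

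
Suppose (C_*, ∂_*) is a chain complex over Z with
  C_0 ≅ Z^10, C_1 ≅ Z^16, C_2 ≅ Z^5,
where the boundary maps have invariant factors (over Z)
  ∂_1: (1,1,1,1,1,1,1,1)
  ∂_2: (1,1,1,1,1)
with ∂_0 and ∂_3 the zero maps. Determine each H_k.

H_0 ≅ Z^2,  H_1 ≅ Z^3,  H_2 = 0.

H_0: b_0 = 10 − 0 − 8 = 2; torsion from ∂_1 factors > 1: none. So H_0 ≅ Z^2.
H_1: b_1 = 16 − 8 − 5 = 3; torsion from ∂_2 factors > 1: none. So H_1 ≅ Z^3.
H_2: b_2 = 5 − 5 − 0 = 0; torsion from ∂_3 factors > 1: none. So H_2 ≅ 0.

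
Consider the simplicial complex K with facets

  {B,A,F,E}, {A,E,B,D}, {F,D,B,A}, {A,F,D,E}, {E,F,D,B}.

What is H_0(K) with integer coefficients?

H_0 = Z.

Order the vertices as A < B < D < E < F. Listing each simplex with vertices in this order, K has dimension 3 with simplices:

  0-simplices (5): A, B, D, E, F
  1-simplices (10): AB, AD, AE, AF, BD, BE, BF, DE, DF, EF
  2-simplices (10): ABD, ABE, ABF, ADE, ADF, AEF, BDE, BDF, BEF, DEF
  3-simplices (5): ABDE, ABDF, ABEF, ADEF, BDEF

so the chain groups are C_0 ≅ Z^5, C_1 ≅ Z^10, C_2 ≅ Z^10, C_3 ≅ Z^5.

Boundary ∂_1: C_1 → C_0 sends each edge [p,q] (with p < q) to q − p. For instance
  ∂DE = E − D.
The 5×10 boundary matrix has rank 4 and Smith normal form diag(1,1,1,1).

Boundary ∂_2: C_2 → C_1 maps a triangle to the signed sum of its edges. For instance
  ∂DEF = EF − DF + DE,
  ∂BEF = EF − BF + BE.
The resulting 10×10 matrix has rank 6, and its Smith normal form has invariant factors (1,1,1,1,1,1).

∂_3: C_3 → C_2 sends each 3-simplex σ to the alternating sum Σ_i (−1)^i (σ with its i-th vertex removed). For instance
  ∂ABEF = BEF − AEF + ABF − ABE,
  ∂ADEF = DEF − AEF + ADF − ADE.
As a 10×5 matrix over Z this has rank 4, with invariant factors (1,1,1,1).

From H_k ≅ ker(∂_k) / im(∂_{k+1}) we obtain:

  H_0: rank C_0 − rank ∂_1 = 5 − 4 = 1, and the invariant factors of ∂_1 are all 1, so H_0 = Z.

(K is a triangulation of the 3-sphere S^3.)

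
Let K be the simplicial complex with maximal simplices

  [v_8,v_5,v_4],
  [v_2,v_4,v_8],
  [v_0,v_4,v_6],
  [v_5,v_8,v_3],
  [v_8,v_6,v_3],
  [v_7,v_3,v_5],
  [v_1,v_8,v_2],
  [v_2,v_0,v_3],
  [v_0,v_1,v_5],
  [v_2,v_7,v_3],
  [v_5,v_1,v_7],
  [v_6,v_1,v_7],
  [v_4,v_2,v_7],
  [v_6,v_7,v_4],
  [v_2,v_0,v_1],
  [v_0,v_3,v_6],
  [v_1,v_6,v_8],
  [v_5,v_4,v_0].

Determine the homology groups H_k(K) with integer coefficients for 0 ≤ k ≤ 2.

K has 9 vertices, 27 edges, 18 triangles.
rank ∂_0 = 0, rank ∂_1 = 8 ⇒ b_0 = 9 − 0 − 8 = 1; all invariant factors of ∂_1 are 1 so no torsion. So H_0 = Z.
rank ∂_1 = 8, rank ∂_2 = 17 ⇒ b_1 = 27 − 8 − 17 = 2; all invariant factors of ∂_2 are 1 so no torsion. So H_1 = Z^2.
rank ∂_2 = 17, rank ∂_3 = 0 ⇒ b_2 = 18 − 17 − 0 = 1. So H_2 = Z.

H_0 = Z,  H_1 = Z^2,  H_2 = Z.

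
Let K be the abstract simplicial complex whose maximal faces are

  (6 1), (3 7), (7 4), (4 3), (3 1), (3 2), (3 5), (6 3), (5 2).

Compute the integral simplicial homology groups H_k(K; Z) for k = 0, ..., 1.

H_0 ≅ Z,  H_1 ≅ Z^3.

Fix the vertex order 1 < 2 < 3 < 4 < 5 < 6 < 7 and write every simplex with vertices in increasing order. Then dim K = 1 and the simplices of K are:

  0-simplices (7): [1], [2], [3], [4], [5], [6], [7]
  1-simplices (9): [1,3], [1,6], [2,3], [2,5], [3,4], [3,5], [3,6], [3,7], [4,7]

giving chain groups C_0 ≅ Z^7, C_1 ≅ Z^9.

The boundary map ∂_1: C_1 → C_0 sends each edge [p,q] (with p < q) to q − p.
The resulting 7×9 matrix has rank 6, and its Smith normal form has invariant factors (1,1,1,1,1,1).

Now H_k = ker ∂_k / im ∂_{k+1}, so:

  H_0: rank C_0 − rank ∂_1 = 7 − 6 = 1, and the invariant factors of ∂_1 are all 1, so H_0 = Z.
  H_1: rank ker ∂_1 − rank ∂_2 = (9 − 6) − 0 = 3, and there is no ∂_2, so H_1 = Z^3.

As a check, the Euler characteristic is 7 − 9 = -2, which agrees with 1 − 3 = -2.
(K is a triangulation of a wedge of 3 circles.)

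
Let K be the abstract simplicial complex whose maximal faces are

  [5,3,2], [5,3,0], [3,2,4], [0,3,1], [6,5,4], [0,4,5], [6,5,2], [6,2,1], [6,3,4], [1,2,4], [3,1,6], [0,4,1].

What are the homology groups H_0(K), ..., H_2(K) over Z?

H_0 = Z,  H_1 = Z_2,  H_2 = 0.

K has 7 vertices, 18 edges, 12 triangles.
rank ∂_0 = 0, rank ∂_1 = 6 ⇒ b_0 = 7 − 0 − 6 = 1; all invariant factors of ∂_1 are 1 so no torsion. So H_0 = Z.
rank ∂_1 = 6, rank ∂_2 = 12 ⇒ b_1 = 18 − 6 − 12 = 0; ∂_2 has invariant factor(s) [2] giving torsion. So H_1 = Z_2.
rank ∂_2 = 12, rank ∂_3 = 0 ⇒ b_2 = 12 − 12 − 0 = 0. So H_2 = 0.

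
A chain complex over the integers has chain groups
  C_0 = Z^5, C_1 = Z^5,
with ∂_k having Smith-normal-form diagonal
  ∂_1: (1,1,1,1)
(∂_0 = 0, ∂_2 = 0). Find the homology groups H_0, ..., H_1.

H_0: b_0 = 5 − 0 − 4 = 1; torsion from ∂_1 factors > 1: none. So H_0 = Z.
H_1: b_1 = 5 − 4 − 0 = 1; torsion from ∂_2 factors > 1: none. So H_1 = Z.

H_0 = Z,  H_1 = Z.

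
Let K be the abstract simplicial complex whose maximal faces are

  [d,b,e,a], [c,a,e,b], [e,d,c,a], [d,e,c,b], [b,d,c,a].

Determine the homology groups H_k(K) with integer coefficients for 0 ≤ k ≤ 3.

Take the total order a < b < c < d < e on the vertex set. Then K (dimension 3) consists of the simplices:

  0-simplices (5): a, b, c, d, e
  1-simplices (10): ab, ac, ad, ae, bc, bd, be, cd, ce, de
  2-simplices (10): abc, abd, abe, acd, ace, ade, bcd, bce, bde, cde
  3-simplices (5): abcd, abce, abde, acde, bcde

giving chain groups C_0 ≅ Z^5, C_1 ≅ Z^10, C_2 ≅ Z^10, C_3 ≅ Z^5.

∂_1: C_1 → C_0 maps an edge to its endpoints' difference, ∂[p,q] = q − p.
As a 5×10 matrix over Z this has rank 4, with invariant factors (1,1,1,1).

Boundary ∂_2: C_2 → C_1 maps a triangle to the signed sum of its edges. For instance
  ∂abd = bd − ad + ab,
  ∂cde = de − ce + cd.
The resulting 10×10 matrix has rank 6, and its Smith normal form has invariant factors (1,1,1,1,1,1).

∂_3: C_3 → C_2 sends each 3-simplex σ to the alternating sum Σ_i (−1)^i (σ with its i-th vertex removed). For instance
  ∂abde = bde − ade + abe − abd,
  ∂bcde = cde − bde + bce − bcd.
The 10×5 boundary matrix has rank 4 and Smith normal form diag(1,1,1,1).

Computing H_k = (kernel of ∂_k) / (image of ∂_{k+1}):

  H_0: rank C_0 − rank ∂_1 = 5 − 4 = 1, and the invariant factors of ∂_1 are all 1, so H_0 ≅ Z.
  H_1: rank ker ∂_1 − rank ∂_2 = (10 − 4) − 6 = 0, and the invariant factors of ∂_2 are all 1, so H_1 ≅ 0.
  H_2: rank ker ∂_2 − rank ∂_3 = (10 − 6) − 4 = 0, and the invariant factors of ∂_3 are all 1, so H_2 ≅ 0.
  H_3: rank ker ∂_3 − rank ∂_4 = (5 − 4) − 0 = 1, and there is no ∂_4, so H_3 ≅ Z.

As a check, the Euler characteristic is 5 − 10 + 10 − 5 = 0, which agrees with 1 − 0 + 0 − 1 = 0.
(K is a triangulation of the 3-sphere S^3.)

H_0 = Z,  H_1 = 0,  H_2 = 0,  H_3 = Z.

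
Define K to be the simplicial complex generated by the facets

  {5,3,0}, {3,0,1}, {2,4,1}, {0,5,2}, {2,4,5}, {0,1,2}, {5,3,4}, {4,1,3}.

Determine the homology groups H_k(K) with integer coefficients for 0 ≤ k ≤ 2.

H_0 = Z,  H_1 = 0,  H_2 = Z.

Order the vertices as 0 < 1 < 2 < 3 < 4 < 5. Listing each simplex with vertices in this order, K has dimension 2 with simplices:

  0-simplices (6): [0], [1], [2], [3], [4], [5]
  1-simplices (12): [0,1], [0,2], [0,3], [0,5], [1,2], [1,3], [1,4], [2,4], [2,5], [3,4], [3,5], [4,5]
  2-simplices (8): [0,1,2], [0,1,3], [0,2,5], [0,3,5], [1,2,4], [1,3,4], [2,4,5], [3,4,5]

giving chain groups C_0 ≅ Z^6, C_1 ≅ Z^12, C_2 ≅ Z^8.

Boundary ∂_1: C_1 → C_0 is given by ∂[p,q] = [q] − [p]. For instance
  ∂[3,4] = [4] − [3].
This gives a 6×12 integer matrix of rank 5; reducing to Smith normal form yields diagonal entries (1,1,1,1,1).

∂_2: C_2 → C_1 sends each 2-simplex [p,q,r] to [q,r] − [p,r] + [p,q]. For instance
  ∂[0,2,5] = [2,5] − [0,5] + [0,2],
  ∂[0,1,2] = [1,2] − [0,2] + [0,1].
The resulting 12×8 matrix has rank 7, and its Smith normal form has invariant factors (1,1,1,1,1,1,1).

Now H_k = ker ∂_k / im ∂_{k+1}, so:

  H_0: rank C_0 − rank ∂_1 = 6 − 5 = 1, and the invariant factors of ∂_1 are all 1, so H_0 ≅ Z.
  H_1: rank ker ∂_1 − rank ∂_2 = (12 − 5) − 7 = 0, and the invariant factors of ∂_2 are all 1, so H_1 ≅ 0.
  H_2: rank ker ∂_2 − rank ∂_3 = (8 − 7) − 0 = 1, and there is no ∂_3, so H_2 ≅ Z.

As a check, the Euler characteristic is 6 − 12 + 8 = 2, which agrees with 1 − 0 + 1 = 2.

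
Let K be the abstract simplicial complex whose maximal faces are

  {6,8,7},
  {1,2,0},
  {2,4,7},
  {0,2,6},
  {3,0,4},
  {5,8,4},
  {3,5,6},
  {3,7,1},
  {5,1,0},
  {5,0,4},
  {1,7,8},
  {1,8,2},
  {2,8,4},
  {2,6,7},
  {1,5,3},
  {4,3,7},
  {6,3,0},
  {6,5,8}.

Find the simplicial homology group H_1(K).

Fix the vertex order 0 < 1 < 2 < 3 < 4 < 5 < 6 < 7 < 8 and write every simplex with vertices in increasing order. Then dim K = 2 and the simplices of K are:

  0-simplices (9): [0], [1], [2], [3], [4], [5], [6], [7], [8]
  1-simplices (27): (27 of them)
  2-simplices (18): [0,1,2], [0,1,5], [0,2,6], [0,3,4], [0,3,6], [0,4,5], [1,2,8], [1,3,5], [1,3,7], [1,7,8], [2,4,7], [2,4,8], [2,6,7], [3,4,7], [3,5,6], [4,5,8], [5,6,8], [6,7,8]

Hence C_0 ≅ Z^9, C_1 ≅ Z^27, C_2 ≅ Z^18.

∂_1: C_1 → C_0 sends each edge [p,q] (with p < q) to q − p. For instance
  ∂[4,7] = [7] − [4].
This gives a 9×27 integer matrix of rank 8; reducing to Smith normal form yields diagonal entries (1,1,1,1,1,1,1,1).

Boundary ∂_2: C_2 → C_1 acts by ∂[p,q,r] = [q,r] − [p,r] + [p,q]. For instance
  ∂[2,4,8] = [4,8] − [2,8] + [2,4],
  ∂[1,3,5] = [3,5] − [1,5] + [1,3].
The resulting 27×18 matrix has rank 18, and its Smith normal form has invariant factors (1,1,1,1,1,1,1,1,1,1,1,1,1,1,1,1,1,2).

Reading off H_k = ker ∂_k / im ∂_{k+1}:

  H_1: rank ker ∂_1 − rank ∂_2 = (27 − 8) − 18 = 1, and ∂_2 has invariant factor 2 > 1, so H_1 = Z ⊕ Z/2.

(K is a triangulation of the Klein bottle.)

H_1 = Z ⊕ Z/2.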